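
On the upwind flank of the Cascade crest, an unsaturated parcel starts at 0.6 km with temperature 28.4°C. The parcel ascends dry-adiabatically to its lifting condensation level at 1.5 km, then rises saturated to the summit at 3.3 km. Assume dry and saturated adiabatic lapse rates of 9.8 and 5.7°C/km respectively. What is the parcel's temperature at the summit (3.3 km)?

600–1500 m, dry: Δz = 0.9 km ⇒ ΔT = -8.82°C; T = 19.58°C
1500–3300 m, saturated: Δz = 1.8 km ⇒ ΔT = -10.26°C; T = 9.32°C

9.32°C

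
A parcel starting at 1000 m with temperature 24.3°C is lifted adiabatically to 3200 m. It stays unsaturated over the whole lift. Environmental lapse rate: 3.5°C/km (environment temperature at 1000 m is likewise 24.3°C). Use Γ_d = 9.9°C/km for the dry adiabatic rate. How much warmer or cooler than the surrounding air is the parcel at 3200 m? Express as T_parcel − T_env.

Parcel:
  Dry to 3200 m: -9.9 × 2.2 km = -21.78°C, so T = 2.52°C.
Environment:
  Environment to 3200 m: -3.5 × 2.2 km = -7.7°C, so T = 16.6°C.
T_parcel − T_env = 2.52 − 16.6 = -14.08°C

-14.08°C (parcel cooler than environment)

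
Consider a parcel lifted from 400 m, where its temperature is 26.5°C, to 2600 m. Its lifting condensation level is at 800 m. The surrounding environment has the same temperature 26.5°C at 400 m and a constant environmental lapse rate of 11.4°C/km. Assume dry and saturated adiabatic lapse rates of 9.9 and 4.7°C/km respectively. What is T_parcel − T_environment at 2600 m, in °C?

Parcel:
  400–800 m, dry: Δz = 0.4 km ⇒ ΔT = -3.96°C; T = 22.54°C
  800–2600 m, saturated: Δz = 1.8 km ⇒ ΔT = -8.46°C; T = 14.08°C
Environment:
  400–2600 m, environment: Δz = 2.2 km ⇒ ΔT = -25.08°C; T = 1.42°C
T_parcel − T_env = 14.08 − 1.42 = +12.66°C

+12.66°C (parcel warmer than environment)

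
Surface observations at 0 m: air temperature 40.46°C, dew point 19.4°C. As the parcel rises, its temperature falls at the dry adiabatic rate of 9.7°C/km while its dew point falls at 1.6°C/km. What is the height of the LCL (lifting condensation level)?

2600 m

T and T_d converge at 9.7 − 1.6 = 8.1°C per km
Height above start = (40.46 − 19.4) / 8.1 = 2.6 km
LCL altitude = 0 m + 2600 m = 2600 m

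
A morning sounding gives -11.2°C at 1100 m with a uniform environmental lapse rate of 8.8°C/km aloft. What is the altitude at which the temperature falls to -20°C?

Height above start = (-11.2 − (-20)) / 8.8 = 1 km
Altitude = 1100 m + 1000 m = 2100 m

2100 m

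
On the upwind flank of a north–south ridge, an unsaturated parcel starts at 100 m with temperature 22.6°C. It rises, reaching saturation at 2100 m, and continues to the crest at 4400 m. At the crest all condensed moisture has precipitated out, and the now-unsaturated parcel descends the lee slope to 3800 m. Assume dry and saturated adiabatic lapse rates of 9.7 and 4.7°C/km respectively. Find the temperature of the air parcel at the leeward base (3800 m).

100 → 2100 m (dry, 9.7°C/km): ΔT = -9.7 × 2 = -19.4°C → T = 3.2°C
2100 → 4400 m (saturated, 4.7°C/km): ΔT = -4.7 × 2.3 = -10.81°C → T = -7.61°C
4400 → 3800 m (dry descent, 9.7°C/km): ΔT = +9.7 × 0.6 = +5.82°C → T = -1.79°C

-1.79°C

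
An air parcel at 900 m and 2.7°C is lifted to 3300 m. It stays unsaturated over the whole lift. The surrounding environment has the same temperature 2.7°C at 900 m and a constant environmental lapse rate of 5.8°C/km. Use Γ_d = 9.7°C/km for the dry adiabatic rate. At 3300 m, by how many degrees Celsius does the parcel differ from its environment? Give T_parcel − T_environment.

-9.36°C (parcel cooler than environment)

Parcel:
  900–3300 m, dry: Δz = 2.4 km ⇒ ΔT = -23.28°C; T = -20.58°C
Environment:
  900–3300 m, environment: Δz = 2.4 km ⇒ ΔT = -13.92°C; T = -11.22°C
T_parcel − T_env = -20.58 − (-11.22) = -9.36°C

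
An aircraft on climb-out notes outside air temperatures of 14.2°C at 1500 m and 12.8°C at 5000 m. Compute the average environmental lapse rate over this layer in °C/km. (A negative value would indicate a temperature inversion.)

0.4°C/km

Γ = −ΔT/Δz = (14.2 − 12.8) / (5000 − 1500) m
  = 1.4°C / 3.5 km = 0.4°C/km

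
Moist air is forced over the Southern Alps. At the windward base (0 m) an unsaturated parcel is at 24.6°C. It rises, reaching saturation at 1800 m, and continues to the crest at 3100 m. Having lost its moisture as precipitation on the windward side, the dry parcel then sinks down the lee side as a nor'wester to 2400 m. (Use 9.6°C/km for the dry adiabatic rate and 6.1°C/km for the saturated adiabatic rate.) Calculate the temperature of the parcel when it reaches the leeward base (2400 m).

6.11°C

Dry to 1800 m: -9.6 × 1.8 km = -17.28°C, so T = 7.32°C.
Saturated to 3100 m: -6.1 × 1.3 km = -7.93°C, so T = -0.61°C.
Dry descent to 2400 m: +9.6 × 0.7 km = +6.72°C, so T = 6.11°C.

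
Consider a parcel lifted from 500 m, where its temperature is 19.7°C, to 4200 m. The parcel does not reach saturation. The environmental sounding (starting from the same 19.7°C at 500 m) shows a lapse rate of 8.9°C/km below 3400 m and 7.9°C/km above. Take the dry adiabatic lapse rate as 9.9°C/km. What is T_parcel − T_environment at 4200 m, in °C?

-4.5°C (parcel cooler than environment)

Parcel:
  500–4200 m, dry: Δz = 3.7 km ⇒ ΔT = -36.63°C; T = -16.93°C
Environment:
  500–3400 m, environment, lower layer: Δz = 2.9 km ⇒ ΔT = -25.81°C; T = -6.11°C
  3400–4200 m, environment, upper layer: Δz = 0.8 km ⇒ ΔT = -6.32°C; T = -12.43°C
T_parcel − T_env = -16.93 − (-12.43) = -4.5°C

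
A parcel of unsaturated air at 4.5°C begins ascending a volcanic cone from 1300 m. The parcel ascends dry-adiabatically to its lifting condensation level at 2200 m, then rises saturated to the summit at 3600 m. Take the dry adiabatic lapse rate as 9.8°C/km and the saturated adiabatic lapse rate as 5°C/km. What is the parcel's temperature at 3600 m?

Dry to 2200 m: -9.8 × 0.9 km = -8.82°C, so T = -4.32°C.
Saturated to 3600 m: -5 × 1.4 km = -7°C, so T = -11.32°C.

-11.32°C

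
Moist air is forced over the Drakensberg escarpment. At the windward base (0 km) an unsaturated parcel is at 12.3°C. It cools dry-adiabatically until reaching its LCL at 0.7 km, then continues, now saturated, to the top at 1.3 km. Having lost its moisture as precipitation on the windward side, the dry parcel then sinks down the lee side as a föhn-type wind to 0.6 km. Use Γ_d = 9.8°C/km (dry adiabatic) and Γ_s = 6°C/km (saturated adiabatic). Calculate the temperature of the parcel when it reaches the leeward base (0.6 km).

0–700 m, dry: Δz = 0.7 km ⇒ ΔT = -6.86°C; T = 5.44°C
700–1300 m, saturated: Δz = 0.6 km ⇒ ΔT = -3.6°C; T = 1.84°C
1300–600 m, dry descent: Δz = 0.7 km ⇒ ΔT = +6.86°C; T = 8.7°C

8.7°C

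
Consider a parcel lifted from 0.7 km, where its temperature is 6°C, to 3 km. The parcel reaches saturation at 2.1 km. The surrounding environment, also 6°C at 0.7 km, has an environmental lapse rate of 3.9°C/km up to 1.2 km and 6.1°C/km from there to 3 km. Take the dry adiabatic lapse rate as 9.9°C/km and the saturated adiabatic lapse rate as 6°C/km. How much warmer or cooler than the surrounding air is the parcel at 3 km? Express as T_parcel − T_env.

Parcel:
  700–2100 m, dry: Δz = 1.4 km ⇒ ΔT = -13.86°C; T = -7.86°C
  2100–3000 m, saturated: Δz = 0.9 km ⇒ ΔT = -5.4°C; T = -13.26°C
Environment:
  700–1200 m, environment, lower layer: Δz = 0.5 km ⇒ ΔT = -1.95°C; T = 4.05°C
  1200–3000 m, environment, upper layer: Δz = 1.8 km ⇒ ΔT = -10.98°C; T = -6.93°C
T_parcel − T_env = -13.26 − (-6.93) = -6.33°C

-6.33°C (parcel cooler than environment)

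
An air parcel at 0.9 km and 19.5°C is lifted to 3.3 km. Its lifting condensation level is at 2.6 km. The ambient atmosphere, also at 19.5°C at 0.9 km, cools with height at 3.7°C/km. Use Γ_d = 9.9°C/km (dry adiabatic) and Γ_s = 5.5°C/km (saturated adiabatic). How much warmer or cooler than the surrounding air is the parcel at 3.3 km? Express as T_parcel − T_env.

-11.8°C (parcel cooler than environment)

Parcel:
  900–2600 m, dry: Δz = 1.7 km ⇒ ΔT = -16.83°C; T = 2.67°C
  2600–3300 m, saturated: Δz = 0.7 km ⇒ ΔT = -3.85°C; T = -1.18°C
Environment:
  900–3300 m, environment: Δz = 2.4 km ⇒ ΔT = -8.88°C; T = 10.62°C
T_parcel − T_env = -1.18 − 10.62 = -11.8°C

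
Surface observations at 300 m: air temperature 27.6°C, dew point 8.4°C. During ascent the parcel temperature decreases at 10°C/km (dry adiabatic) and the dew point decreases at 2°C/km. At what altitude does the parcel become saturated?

2700 m

T and T_d converge at 10 − 2 = 8°C per km
Height above start = (27.6 − 8.4) / 8 = 2.4 km
LCL altitude = 300 m + 2400 m = 2700 m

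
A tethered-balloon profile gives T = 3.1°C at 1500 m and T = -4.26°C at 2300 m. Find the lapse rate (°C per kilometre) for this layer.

9.2°C/km

Γ = −ΔT/Δz = (3.1 − (-4.26)) / (2300 − 1500) m
  = 7.36°C / 0.8 km = 9.2°C/km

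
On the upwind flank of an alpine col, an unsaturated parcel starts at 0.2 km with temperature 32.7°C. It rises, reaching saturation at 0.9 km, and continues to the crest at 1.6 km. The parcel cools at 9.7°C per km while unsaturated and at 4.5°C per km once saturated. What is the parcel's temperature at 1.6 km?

22.76°C

200 → 900 m (dry, 9.7°C/km): ΔT = -9.7 × 0.7 = -6.79°C → T = 25.91°C
900 → 1600 m (saturated, 4.5°C/km): ΔT = -4.5 × 0.7 = -3.15°C → T = 22.76°C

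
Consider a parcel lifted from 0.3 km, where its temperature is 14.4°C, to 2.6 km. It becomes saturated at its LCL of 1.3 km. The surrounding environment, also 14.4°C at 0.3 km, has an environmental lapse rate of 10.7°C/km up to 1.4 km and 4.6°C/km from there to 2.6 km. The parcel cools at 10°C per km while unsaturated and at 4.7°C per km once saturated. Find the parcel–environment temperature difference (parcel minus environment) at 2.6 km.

Parcel:
  300 → 1300 m (dry, 10°C/km): ΔT = -10 × 1 = -10°C → T = 4.4°C
  1300 → 2600 m (saturated, 4.7°C/km): ΔT = -4.7 × 1.3 = -6.11°C → T = -1.71°C
Environment:
  300 → 1400 m (environment, lower layer, 10.7°C/km): ΔT = -10.7 × 1.1 = -11.77°C → T = 2.63°C
  1400 → 2600 m (environment, upper layer, 4.6°C/km): ΔT = -4.6 × 1.2 = -5.52°C → T = -2.89°C
T_parcel − T_env = -1.71 − (-2.89) = +1.18°C

+1.18°C (parcel warmer than environment)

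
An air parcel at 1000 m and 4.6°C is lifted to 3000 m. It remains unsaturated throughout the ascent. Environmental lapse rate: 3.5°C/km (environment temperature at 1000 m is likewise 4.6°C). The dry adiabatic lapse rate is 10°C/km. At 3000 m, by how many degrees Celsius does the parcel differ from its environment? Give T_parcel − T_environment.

Parcel:
  1000 → 3000 m (dry, 10°C/km): ΔT = -10 × 2 = -20°C → T = -15.4°C
Environment:
  1000 → 3000 m (environment, 3.5°C/km): ΔT = -3.5 × 2 = -7°C → T = -2.4°C
T_parcel − T_env = -15.4 − (-2.4) = -13°C

-13°C (parcel cooler than environment)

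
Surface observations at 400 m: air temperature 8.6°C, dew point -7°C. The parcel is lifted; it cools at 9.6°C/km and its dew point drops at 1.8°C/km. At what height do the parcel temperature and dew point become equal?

2400 m

T and T_d converge at 9.6 − 1.8 = 7.8°C per km
Height above start = (8.6 − (-7)) / 7.8 = 2 km
LCL altitude = 400 m + 2000 m = 2400 m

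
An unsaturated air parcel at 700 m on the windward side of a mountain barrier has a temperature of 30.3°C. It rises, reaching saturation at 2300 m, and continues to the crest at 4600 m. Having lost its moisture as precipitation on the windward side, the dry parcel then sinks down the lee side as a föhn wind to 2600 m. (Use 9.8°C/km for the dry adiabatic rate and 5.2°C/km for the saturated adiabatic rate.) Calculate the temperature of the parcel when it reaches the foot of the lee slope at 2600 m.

700–2300 m, dry: Δz = 1.6 km ⇒ ΔT = -15.68°C; T = 14.62°C
2300–4600 m, saturated: Δz = 2.3 km ⇒ ΔT = -11.96°C; T = 2.66°C
4600–2600 m, dry descent: Δz = 2 km ⇒ ΔT = +19.6°C; T = 22.26°C

22.26°C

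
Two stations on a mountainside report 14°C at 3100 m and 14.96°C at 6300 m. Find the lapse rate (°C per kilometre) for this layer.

Γ = −ΔT/Δz = (14 − 14.96) / (6300 − 3100) m
  = -0.96°C / 3.2 km = -0.3°C/km

-0.3°C/km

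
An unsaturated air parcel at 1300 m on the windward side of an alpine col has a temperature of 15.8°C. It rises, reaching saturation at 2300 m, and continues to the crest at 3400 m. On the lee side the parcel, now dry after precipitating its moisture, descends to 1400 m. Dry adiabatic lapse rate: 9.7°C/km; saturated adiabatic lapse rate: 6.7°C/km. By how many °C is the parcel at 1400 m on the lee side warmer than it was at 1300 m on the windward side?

Dry to 2300 m: -9.7 × 1 km = -9.7°C, so T = 6.1°C.
Saturated to 3400 m: -6.7 × 1.1 km = -7.37°C, so T = -1.27°C.
Dry descent to 1400 m: +9.7 × 2 km = +19.4°C, so T = 18.13°C.
Net change vs windward start: 18.13 − 15.8 = +2.33°C

+2.33°C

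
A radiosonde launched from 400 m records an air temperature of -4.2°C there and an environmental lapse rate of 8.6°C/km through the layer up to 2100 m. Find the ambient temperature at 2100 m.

400–2100 m, environmental: Δz = 1.7 km ⇒ ΔT = -14.62°C; T = -18.82°C

-18.82°C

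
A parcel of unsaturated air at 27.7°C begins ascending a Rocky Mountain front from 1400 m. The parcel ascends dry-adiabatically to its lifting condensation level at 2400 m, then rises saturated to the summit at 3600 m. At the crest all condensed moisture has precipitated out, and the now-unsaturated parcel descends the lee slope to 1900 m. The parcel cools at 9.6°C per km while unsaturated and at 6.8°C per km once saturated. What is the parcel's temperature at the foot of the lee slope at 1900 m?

1400–2400 m, dry: Δz = 1 km ⇒ ΔT = -9.6°C; T = 18.1°C
2400–3600 m, saturated: Δz = 1.2 km ⇒ ΔT = -8.16°C; T = 9.94°C
3600–1900 m, dry descent: Δz = 1.7 km ⇒ ΔT = +16.32°C; T = 26.26°C

26.26°C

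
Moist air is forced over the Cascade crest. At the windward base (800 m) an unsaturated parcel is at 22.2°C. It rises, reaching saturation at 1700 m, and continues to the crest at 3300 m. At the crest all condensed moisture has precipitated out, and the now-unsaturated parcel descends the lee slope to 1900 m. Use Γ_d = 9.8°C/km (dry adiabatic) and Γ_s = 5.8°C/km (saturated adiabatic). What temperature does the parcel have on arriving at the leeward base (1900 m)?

17.82°C

From 800 m to 1700 m (dry): cools by 9.8 × 0.9 = 8.82°C, giving 13.38°C.
From 1700 m to 3300 m (saturated): cools by 5.8 × 1.6 = 9.28°C, giving 4.1°C.
From 3300 m to 1900 m (dry descent): warms by 9.8 × 1.4 = 13.72°C, giving 17.82°C.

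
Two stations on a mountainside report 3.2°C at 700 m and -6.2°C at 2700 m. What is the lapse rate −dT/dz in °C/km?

Γ = −ΔT/Δz = (3.2 − (-6.2)) / (2700 − 700) m
  = 9.4°C / 2 km = 4.7°C/km

4.7°C/km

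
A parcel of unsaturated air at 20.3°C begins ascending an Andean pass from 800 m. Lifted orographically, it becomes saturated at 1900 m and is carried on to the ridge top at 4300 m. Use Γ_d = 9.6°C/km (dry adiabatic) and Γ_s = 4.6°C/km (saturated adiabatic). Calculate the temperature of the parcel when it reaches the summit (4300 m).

-1.3°C

Dry to 1900 m: -9.6 × 1.1 km = -10.56°C, so T = 9.74°C.
Saturated to 4300 m: -4.6 × 2.4 km = -11.04°C, so T = -1.3°C.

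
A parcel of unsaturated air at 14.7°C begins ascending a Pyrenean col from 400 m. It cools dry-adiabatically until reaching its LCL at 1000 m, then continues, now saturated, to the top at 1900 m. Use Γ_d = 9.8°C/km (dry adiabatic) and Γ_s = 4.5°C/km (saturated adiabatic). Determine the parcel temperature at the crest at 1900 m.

400 → 1000 m (dry, 9.8°C/km): ΔT = -9.8 × 0.6 = -5.88°C → T = 8.82°C
1000 → 1900 m (saturated, 4.5°C/km): ΔT = -4.5 × 0.9 = -4.05°C → T = 4.77°C

4.77°C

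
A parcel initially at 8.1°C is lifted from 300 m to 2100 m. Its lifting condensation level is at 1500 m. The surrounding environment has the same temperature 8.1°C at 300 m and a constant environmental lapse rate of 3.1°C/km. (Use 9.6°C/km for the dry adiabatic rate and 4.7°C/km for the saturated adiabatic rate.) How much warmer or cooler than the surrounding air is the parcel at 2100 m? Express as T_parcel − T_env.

-8.76°C (parcel cooler than environment)

Parcel:
  From 300 m to 1500 m (dry): cools by 9.6 × 1.2 = 11.52°C, giving -3.42°C.
  From 1500 m to 2100 m (saturated): cools by 4.7 × 0.6 = 2.82°C, giving -6.24°C.
Environment:
  From 300 m to 2100 m (environment): cools by 3.1 × 1.8 = 5.58°C, giving 2.52°C.
T_parcel − T_env = -6.24 − 2.52 = -8.76°C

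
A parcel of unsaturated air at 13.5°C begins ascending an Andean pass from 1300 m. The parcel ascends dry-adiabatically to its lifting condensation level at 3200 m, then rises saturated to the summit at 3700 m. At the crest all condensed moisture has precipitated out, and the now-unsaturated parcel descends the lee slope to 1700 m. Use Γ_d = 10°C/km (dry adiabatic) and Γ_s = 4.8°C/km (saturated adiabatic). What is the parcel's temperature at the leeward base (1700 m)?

12.1°C

1300 → 3200 m (dry, 10°C/km): ΔT = -10 × 1.9 = -19°C → T = -5.5°C
3200 → 3700 m (saturated, 4.8°C/km): ΔT = -4.8 × 0.5 = -2.4°C → T = -7.9°C
3700 → 1700 m (dry descent, 10°C/km): ΔT = +10 × 2 = +20°C → T = 12.1°C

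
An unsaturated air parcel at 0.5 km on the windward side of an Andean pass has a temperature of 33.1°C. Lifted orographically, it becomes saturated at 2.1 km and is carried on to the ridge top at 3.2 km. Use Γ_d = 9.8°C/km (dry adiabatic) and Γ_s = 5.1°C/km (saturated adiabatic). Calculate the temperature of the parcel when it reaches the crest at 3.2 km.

11.81°C

Dry to 2100 m: -9.8 × 1.6 km = -15.68°C, so T = 17.42°C.
Saturated to 3200 m: -5.1 × 1.1 km = -5.61°C, so T = 11.81°C.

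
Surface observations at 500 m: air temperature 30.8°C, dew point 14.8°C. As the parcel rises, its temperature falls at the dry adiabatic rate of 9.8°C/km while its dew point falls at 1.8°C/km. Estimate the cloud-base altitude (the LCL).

2500 m

T and T_d converge at 9.8 − 1.8 = 8°C per km
Height above start = (30.8 − 14.8) / 8 = 2 km
LCL altitude = 500 m + 2000 m = 2500 m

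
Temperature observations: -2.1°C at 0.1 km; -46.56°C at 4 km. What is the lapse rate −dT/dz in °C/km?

11.4°C/km

Γ = −ΔT/Δz = (-2.1 − (-46.56)) / (4000 − 100) m
  = 44.46°C / 3.9 km = 11.4°C/km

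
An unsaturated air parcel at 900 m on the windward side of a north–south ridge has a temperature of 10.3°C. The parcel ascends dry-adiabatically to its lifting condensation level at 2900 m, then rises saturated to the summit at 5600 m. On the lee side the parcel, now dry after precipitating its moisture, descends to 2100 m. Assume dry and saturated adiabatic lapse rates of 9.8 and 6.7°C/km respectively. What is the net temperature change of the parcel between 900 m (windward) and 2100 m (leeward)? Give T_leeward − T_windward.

-3.39°C

900 → 2900 m (dry, 9.8°C/km): ΔT = -9.8 × 2 = -19.6°C → T = -9.3°C
2900 → 5600 m (saturated, 6.7°C/km): ΔT = -6.7 × 2.7 = -18.09°C → T = -27.39°C
5600 → 2100 m (dry descent, 9.8°C/km): ΔT = +9.8 × 3.5 = +34.3°C → T = 6.91°C
Net change vs windward start: 6.91 − 10.3 = -3.39°C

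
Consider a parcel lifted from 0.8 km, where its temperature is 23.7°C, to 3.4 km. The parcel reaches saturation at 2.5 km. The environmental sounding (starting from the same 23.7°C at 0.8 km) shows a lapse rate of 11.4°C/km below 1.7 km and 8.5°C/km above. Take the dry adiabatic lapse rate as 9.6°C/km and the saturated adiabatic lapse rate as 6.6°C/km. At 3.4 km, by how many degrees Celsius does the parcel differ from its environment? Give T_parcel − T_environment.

+2.45°C (parcel warmer than environment)

Parcel:
  800–2500 m, dry: Δz = 1.7 km ⇒ ΔT = -16.32°C; T = 7.38°C
  2500–3400 m, saturated: Δz = 0.9 km ⇒ ΔT = -5.94°C; T = 1.44°C
Environment:
  800–1700 m, environment, lower layer: Δz = 0.9 km ⇒ ΔT = -10.26°C; T = 13.44°C
  1700–3400 m, environment, upper layer: Δz = 1.7 km ⇒ ΔT = -14.45°C; T = -1.01°C
T_parcel − T_env = 1.44 − (-1.01) = +2.45°C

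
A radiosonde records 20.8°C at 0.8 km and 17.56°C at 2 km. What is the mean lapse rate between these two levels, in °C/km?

Γ = −ΔT/Δz = (20.8 − 17.56) / (2000 − 800) m
  = 3.24°C / 1.2 km = 2.7°C/km

2.7°C/km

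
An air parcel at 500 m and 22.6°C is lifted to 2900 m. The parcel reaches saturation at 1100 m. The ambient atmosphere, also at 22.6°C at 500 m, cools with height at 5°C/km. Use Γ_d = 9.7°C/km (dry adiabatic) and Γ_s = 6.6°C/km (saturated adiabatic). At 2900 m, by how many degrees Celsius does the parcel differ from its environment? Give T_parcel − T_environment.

Parcel:
  500–1100 m, dry: Δz = 0.6 km ⇒ ΔT = -5.82°C; T = 16.78°C
  1100–2900 m, saturated: Δz = 1.8 km ⇒ ΔT = -11.88°C; T = 4.9°C
Environment:
  500–2900 m, environment: Δz = 2.4 km ⇒ ΔT = -12°C; T = 10.6°C
T_parcel − T_env = 4.9 − 10.6 = -5.7°C

-5.7°C (parcel cooler than environment)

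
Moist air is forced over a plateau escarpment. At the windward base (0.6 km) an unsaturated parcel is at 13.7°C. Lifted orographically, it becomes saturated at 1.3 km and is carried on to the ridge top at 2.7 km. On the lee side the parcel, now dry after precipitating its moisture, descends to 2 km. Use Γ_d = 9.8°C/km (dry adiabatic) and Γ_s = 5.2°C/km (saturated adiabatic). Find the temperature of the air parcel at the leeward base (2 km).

Dry to 1300 m: -9.8 × 0.7 km = -6.86°C, so T = 6.84°C.
Saturated to 2700 m: -5.2 × 1.4 km = -7.28°C, so T = -0.44°C.
Dry descent to 2000 m: +9.8 × 0.7 km = +6.86°C, so T = 6.42°C.

6.42°C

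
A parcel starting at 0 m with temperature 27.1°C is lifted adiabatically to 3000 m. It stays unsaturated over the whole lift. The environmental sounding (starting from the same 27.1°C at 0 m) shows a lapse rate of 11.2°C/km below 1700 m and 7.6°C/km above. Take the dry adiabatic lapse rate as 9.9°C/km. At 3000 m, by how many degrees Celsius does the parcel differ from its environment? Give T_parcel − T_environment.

Parcel:
  0 → 3000 m (dry, 9.9°C/km): ΔT = -9.9 × 3 = -29.7°C → T = -2.6°C
Environment:
  0 → 1700 m (environment, lower layer, 11.2°C/km): ΔT = -11.2 × 1.7 = -19.04°C → T = 8.06°C
  1700 → 3000 m (environment, upper layer, 7.6°C/km): ΔT = -7.6 × 1.3 = -9.88°C → T = -1.82°C
T_parcel − T_env = -2.6 − (-1.82) = -0.78°C

-0.78°C (parcel cooler than environment)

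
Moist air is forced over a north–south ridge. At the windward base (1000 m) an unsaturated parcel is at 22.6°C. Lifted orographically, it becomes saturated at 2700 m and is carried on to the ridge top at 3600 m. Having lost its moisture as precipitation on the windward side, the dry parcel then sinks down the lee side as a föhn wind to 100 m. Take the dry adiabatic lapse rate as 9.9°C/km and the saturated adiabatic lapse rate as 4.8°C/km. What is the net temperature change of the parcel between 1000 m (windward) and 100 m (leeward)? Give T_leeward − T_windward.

From 1000 m to 2700 m (dry): cools by 9.9 × 1.7 = 16.83°C, giving 5.77°C.
From 2700 m to 3600 m (saturated): cools by 4.8 × 0.9 = 4.32°C, giving 1.45°C.
From 3600 m to 100 m (dry descent): warms by 9.9 × 3.5 = 34.65°C, giving 36.1°C.
Net change vs windward start: 36.1 − 22.6 = +13.5°C

+13.5°C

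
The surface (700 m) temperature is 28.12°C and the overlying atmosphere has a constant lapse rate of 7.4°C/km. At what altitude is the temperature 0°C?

4500 m

Height above start = (28.12 − 0) / 7.4 = 3.8 km
Altitude = 700 m + 3800 m = 4500 m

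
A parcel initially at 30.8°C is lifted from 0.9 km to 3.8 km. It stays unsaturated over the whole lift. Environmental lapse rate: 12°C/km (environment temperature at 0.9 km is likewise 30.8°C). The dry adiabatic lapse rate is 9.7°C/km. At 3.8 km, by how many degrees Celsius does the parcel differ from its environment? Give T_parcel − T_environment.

Parcel:
  900 → 3800 m (dry, 9.7°C/km): ΔT = -9.7 × 2.9 = -28.13°C → T = 2.67°C
Environment:
  900 → 3800 m (environment, 12°C/km): ΔT = -12 × 2.9 = -34.8°C → T = -4°C
T_parcel − T_env = 2.67 − (-4) = +6.67°C

+6.67°C (parcel warmer than environment)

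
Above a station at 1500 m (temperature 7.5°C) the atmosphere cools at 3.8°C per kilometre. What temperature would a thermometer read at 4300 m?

From 1500 m to 4300 m (environmental): cools by 3.8 × 2.8 = 10.64°C, giving -3.14°C.

-3.14°C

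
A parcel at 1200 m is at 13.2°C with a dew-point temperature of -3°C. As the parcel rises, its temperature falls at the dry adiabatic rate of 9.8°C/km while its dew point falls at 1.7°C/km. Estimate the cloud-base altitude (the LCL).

3200 m

T and T_d converge at 9.8 − 1.7 = 8.1°C per km
Height above start = (13.2 − (-3)) / 8.1 = 2 km
LCL altitude = 1200 m + 2000 m = 3200 m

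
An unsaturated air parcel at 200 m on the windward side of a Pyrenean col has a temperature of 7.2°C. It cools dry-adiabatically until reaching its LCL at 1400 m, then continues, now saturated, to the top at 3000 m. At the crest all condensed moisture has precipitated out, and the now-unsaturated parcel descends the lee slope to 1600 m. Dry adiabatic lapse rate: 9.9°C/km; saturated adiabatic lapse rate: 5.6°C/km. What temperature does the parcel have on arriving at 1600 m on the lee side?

From 200 m to 1400 m (dry): cools by 9.9 × 1.2 = 11.88°C, giving -4.68°C.
From 1400 m to 3000 m (saturated): cools by 5.6 × 1.6 = 8.96°C, giving -13.64°C.
From 3000 m to 1600 m (dry descent): warms by 9.9 × 1.4 = 13.86°C, giving 0.22°C.

0.22°C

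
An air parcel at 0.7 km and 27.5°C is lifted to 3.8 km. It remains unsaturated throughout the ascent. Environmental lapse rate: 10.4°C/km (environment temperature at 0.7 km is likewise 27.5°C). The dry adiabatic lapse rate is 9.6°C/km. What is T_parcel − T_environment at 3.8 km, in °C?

Parcel:
  Dry to 3800 m: -9.6 × 3.1 km = -29.76°C, so T = -2.26°C.
Environment:
  Environment to 3800 m: -10.4 × 3.1 km = -32.24°C, so T = -4.74°C.
T_parcel − T_env = -2.26 − (-4.74) = +2.48°C

+2.48°C (parcel warmer than environment)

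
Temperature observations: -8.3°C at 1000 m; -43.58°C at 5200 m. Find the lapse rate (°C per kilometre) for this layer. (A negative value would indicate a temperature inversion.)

Γ = −ΔT/Δz = (-8.3 − (-43.58)) / (5200 − 1000) m
  = 35.28°C / 4.2 km = 8.4°C/km

8.4°C/km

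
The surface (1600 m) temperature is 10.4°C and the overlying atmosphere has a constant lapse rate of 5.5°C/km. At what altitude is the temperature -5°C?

Height above start = (10.4 − (-5)) / 5.5 = 2.8 km
Altitude = 1600 m + 2800 m = 4400 m

4400 m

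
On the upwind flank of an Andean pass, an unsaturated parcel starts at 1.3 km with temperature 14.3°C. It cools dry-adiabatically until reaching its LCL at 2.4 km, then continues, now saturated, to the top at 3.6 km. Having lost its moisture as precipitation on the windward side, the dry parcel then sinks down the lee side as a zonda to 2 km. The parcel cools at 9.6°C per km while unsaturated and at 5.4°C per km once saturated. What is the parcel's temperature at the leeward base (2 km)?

Dry to 2400 m: -9.6 × 1.1 km = -10.56°C, so T = 3.74°C.
Saturated to 3600 m: -5.4 × 1.2 km = -6.48°C, so T = -2.74°C.
Dry descent to 2000 m: +9.6 × 1.6 km = +15.36°C, so T = 12.62°C.

12.62°C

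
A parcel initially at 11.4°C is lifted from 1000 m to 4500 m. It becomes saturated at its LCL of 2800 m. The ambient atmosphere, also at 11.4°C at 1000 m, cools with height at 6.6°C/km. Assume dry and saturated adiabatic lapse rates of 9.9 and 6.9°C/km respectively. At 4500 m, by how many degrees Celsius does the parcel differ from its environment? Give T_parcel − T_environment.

-6.45°C (parcel cooler than environment)

Parcel:
  Dry to 2800 m: -9.9 × 1.8 km = -17.82°C, so T = -6.42°C.
  Saturated to 4500 m: -6.9 × 1.7 km = -11.73°C, so T = -18.15°C.
Environment:
  Environment to 4500 m: -6.6 × 3.5 km = -23.1°C, so T = -11.7°C.
T_parcel − T_env = -18.15 − (-11.7) = -6.45°C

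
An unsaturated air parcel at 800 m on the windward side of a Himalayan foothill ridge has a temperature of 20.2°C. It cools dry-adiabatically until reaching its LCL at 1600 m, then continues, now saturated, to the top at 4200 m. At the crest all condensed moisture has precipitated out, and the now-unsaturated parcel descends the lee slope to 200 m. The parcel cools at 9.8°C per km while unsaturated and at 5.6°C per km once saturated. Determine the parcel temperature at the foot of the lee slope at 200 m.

37°C

800–1600 m, dry: Δz = 0.8 km ⇒ ΔT = -7.84°C; T = 12.36°C
1600–4200 m, saturated: Δz = 2.6 km ⇒ ΔT = -14.56°C; T = -2.2°C
4200–200 m, dry descent: Δz = 4 km ⇒ ΔT = +39.2°C; T = 37°C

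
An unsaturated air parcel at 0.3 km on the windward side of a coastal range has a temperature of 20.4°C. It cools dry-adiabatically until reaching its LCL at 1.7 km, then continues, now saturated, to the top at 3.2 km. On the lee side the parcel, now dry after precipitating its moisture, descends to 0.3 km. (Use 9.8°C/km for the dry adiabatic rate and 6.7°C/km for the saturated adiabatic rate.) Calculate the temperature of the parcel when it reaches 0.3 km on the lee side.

25.05°C

From 300 m to 1700 m (dry): cools by 9.8 × 1.4 = 13.72°C, giving 6.68°C.
From 1700 m to 3200 m (saturated): cools by 6.7 × 1.5 = 10.05°C, giving -3.37°C.
From 3200 m to 300 m (dry descent): warms by 9.8 × 2.9 = 28.42°C, giving 25.05°C.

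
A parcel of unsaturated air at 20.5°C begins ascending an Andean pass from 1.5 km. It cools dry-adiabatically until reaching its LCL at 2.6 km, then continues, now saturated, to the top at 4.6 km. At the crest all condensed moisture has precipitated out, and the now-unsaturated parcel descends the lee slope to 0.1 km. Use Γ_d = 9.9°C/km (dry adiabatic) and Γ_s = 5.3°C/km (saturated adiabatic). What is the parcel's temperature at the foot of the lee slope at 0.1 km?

43.56°C

1500 → 2600 m (dry, 9.9°C/km): ΔT = -9.9 × 1.1 = -10.89°C → T = 9.61°C
2600 → 4600 m (saturated, 5.3°C/km): ΔT = -5.3 × 2 = -10.6°C → T = -0.99°C
4600 → 100 m (dry descent, 9.9°C/km): ΔT = +9.9 × 4.5 = +44.55°C → T = 43.56°C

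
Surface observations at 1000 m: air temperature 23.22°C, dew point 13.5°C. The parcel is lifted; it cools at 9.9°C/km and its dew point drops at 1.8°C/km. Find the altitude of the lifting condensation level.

T and T_d converge at 9.9 − 1.8 = 8.1°C per km
Height above start = (23.22 − 13.5) / 8.1 = 1.2 km
LCL altitude = 1000 m + 1200 m = 2200 m

2200 m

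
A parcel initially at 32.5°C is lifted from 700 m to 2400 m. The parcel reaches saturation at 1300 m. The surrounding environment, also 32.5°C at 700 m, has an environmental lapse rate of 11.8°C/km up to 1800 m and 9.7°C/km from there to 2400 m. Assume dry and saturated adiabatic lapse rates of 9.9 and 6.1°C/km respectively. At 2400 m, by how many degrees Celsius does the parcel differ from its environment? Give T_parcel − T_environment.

Parcel:
  700 → 1300 m (dry, 9.9°C/km): ΔT = -9.9 × 0.6 = -5.94°C → T = 26.56°C
  1300 → 2400 m (saturated, 6.1°C/km): ΔT = -6.1 × 1.1 = -6.71°C → T = 19.85°C
Environment:
  700 → 1800 m (environment, lower layer, 11.8°C/km): ΔT = -11.8 × 1.1 = -12.98°C → T = 19.52°C
  1800 → 2400 m (environment, upper layer, 9.7°C/km): ΔT = -9.7 × 0.6 = -5.82°C → T = 13.7°C
T_parcel − T_env = 19.85 − 13.7 = +6.15°C

+6.15°C (parcel warmer than environment)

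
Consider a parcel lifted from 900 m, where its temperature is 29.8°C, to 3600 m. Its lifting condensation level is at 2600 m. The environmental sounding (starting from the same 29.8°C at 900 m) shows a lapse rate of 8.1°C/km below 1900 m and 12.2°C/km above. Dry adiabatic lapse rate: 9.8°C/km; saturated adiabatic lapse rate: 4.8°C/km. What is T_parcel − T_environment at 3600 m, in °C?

Parcel:
  Dry to 2600 m: -9.8 × 1.7 km = -16.66°C, so T = 13.14°C.
  Saturated to 3600 m: -4.8 × 1 km = -4.8°C, so T = 8.34°C.
Environment:
  Environment, lower layer to 1900 m: -8.1 × 1 km = -8.1°C, so T = 21.7°C.
  Environment, upper layer to 3600 m: -12.2 × 1.7 km = -20.74°C, so T = 0.96°C.
T_parcel − T_env = 8.34 − 0.96 = +7.38°C

+7.38°C (parcel warmer than environment)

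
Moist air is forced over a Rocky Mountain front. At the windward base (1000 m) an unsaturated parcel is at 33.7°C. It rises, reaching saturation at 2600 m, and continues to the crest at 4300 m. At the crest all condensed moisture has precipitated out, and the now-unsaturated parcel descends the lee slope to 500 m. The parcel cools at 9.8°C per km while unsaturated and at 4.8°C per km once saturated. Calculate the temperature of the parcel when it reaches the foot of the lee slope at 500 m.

47.1°C

Dry to 2600 m: -9.8 × 1.6 km = -15.68°C, so T = 18.02°C.
Saturated to 4300 m: -4.8 × 1.7 km = -8.16°C, so T = 9.86°C.
Dry descent to 500 m: +9.8 × 3.8 km = +37.24°C, so T = 47.1°C.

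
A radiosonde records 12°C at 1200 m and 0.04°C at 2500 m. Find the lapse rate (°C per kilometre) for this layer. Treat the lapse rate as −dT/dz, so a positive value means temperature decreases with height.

9.2°C/km

Γ = −ΔT/Δz = (12 − 0.04) / (2500 − 1200) m
  = 11.96°C / 1.3 km = 9.2°C/km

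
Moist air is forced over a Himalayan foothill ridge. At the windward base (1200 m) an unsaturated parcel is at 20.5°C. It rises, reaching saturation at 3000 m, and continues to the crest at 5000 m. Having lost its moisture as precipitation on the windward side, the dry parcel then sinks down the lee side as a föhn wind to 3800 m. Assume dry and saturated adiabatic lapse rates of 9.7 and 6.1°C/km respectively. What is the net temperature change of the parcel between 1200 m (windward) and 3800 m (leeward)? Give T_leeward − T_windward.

-18.02°C

Dry to 3000 m: -9.7 × 1.8 km = -17.46°C, so T = 3.04°C.
Saturated to 5000 m: -6.1 × 2 km = -12.2°C, so T = -9.16°C.
Dry descent to 3800 m: +9.7 × 1.2 km = +11.64°C, so T = 2.48°C.
Net change vs windward start: 2.48 − 20.5 = -18.02°C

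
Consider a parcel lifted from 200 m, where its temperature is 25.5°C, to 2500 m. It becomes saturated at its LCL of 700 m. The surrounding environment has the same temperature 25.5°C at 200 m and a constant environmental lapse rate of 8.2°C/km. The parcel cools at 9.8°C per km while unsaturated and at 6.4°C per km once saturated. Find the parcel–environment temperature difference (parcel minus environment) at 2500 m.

Parcel:
  200–700 m, dry: Δz = 0.5 km ⇒ ΔT = -4.9°C; T = 20.6°C
  700–2500 m, saturated: Δz = 1.8 km ⇒ ΔT = -11.52°C; T = 9.08°C
Environment:
  200–2500 m, environment: Δz = 2.3 km ⇒ ΔT = -18.86°C; T = 6.64°C
T_parcel − T_env = 9.08 − 6.64 = +2.44°C

+2.44°C (parcel warmer than environment)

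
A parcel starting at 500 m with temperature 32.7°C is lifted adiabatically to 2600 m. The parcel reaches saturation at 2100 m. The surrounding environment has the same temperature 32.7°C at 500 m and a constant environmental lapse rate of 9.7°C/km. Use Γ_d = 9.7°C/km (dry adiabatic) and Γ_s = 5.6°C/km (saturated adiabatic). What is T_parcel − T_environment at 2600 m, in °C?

Parcel:
  Dry to 2100 m: -9.7 × 1.6 km = -15.52°C, so T = 17.18°C.
  Saturated to 2600 m: -5.6 × 0.5 km = -2.8°C, so T = 14.38°C.
Environment:
  Environment to 2600 m: -9.7 × 2.1 km = -20.37°C, so T = 12.33°C.
T_parcel − T_env = 14.38 − 12.33 = +2.05°C

+2.05°C (parcel warmer than environment)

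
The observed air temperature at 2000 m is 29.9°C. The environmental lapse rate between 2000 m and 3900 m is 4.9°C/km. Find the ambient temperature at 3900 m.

20.59°C

2000–3900 m, environmental: Δz = 1.9 km ⇒ ΔT = -9.31°C; T = 20.59°C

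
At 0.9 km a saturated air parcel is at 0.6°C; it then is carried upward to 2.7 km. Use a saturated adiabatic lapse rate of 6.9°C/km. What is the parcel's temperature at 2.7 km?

-11.82°C

Saturated adiabatic to 2700 m: -6.9 × 1.8 km = -12.42°C, so T = -11.82°C.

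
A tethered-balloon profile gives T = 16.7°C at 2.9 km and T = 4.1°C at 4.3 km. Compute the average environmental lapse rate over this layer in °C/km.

9°C/km

Γ = −ΔT/Δz = (16.7 − 4.1) / (4300 − 2900) m
  = 12.6°C / 1.4 km = 9°C/km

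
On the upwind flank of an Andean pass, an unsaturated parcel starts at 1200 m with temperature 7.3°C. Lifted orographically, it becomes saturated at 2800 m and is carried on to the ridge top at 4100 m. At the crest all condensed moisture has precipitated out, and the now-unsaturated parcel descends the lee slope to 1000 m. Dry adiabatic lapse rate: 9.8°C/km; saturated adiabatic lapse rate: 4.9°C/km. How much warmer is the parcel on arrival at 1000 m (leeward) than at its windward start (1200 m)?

Dry to 2800 m: -9.8 × 1.6 km = -15.68°C, so T = -8.38°C.
Saturated to 4100 m: -4.9 × 1.3 km = -6.37°C, so T = -14.75°C.
Dry descent to 1000 m: +9.8 × 3.1 km = +30.38°C, so T = 15.63°C.
Net change vs windward start: 15.63 − 7.3 = +8.33°C

+8.33°C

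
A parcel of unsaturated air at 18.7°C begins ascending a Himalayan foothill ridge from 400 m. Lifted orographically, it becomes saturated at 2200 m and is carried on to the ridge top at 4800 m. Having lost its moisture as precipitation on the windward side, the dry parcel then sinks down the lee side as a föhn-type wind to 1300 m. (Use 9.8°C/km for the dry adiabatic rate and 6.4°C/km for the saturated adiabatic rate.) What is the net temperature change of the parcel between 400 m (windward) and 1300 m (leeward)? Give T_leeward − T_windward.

+0.02°C

From 400 m to 2200 m (dry): cools by 9.8 × 1.8 = 17.64°C, giving 1.06°C.
From 2200 m to 4800 m (saturated): cools by 6.4 × 2.6 = 16.64°C, giving -15.58°C.
From 4800 m to 1300 m (dry descent): warms by 9.8 × 3.5 = 34.3°C, giving 18.72°C.
Net change vs windward start: 18.72 − 18.7 = +0.02°C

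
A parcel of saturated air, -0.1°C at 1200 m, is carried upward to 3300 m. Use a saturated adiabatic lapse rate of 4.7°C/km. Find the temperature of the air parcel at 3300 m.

From 1200 m to 3300 m (saturated adiabatic): cools by 4.7 × 2.1 = 9.87°C, giving -9.97°C.

-9.97°C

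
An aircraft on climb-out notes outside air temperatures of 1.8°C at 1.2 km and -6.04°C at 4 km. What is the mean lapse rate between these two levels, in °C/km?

2.8°C/km

Γ = −ΔT/Δz = (1.8 − (-6.04)) / (4000 − 1200) m
  = 7.84°C / 2.8 km = 2.8°C/km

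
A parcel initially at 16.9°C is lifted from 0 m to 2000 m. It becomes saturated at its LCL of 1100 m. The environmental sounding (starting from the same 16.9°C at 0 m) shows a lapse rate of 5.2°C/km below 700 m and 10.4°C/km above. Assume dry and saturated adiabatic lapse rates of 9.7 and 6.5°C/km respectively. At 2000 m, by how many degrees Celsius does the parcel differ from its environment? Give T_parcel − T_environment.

Parcel:
  0–1100 m, dry: Δz = 1.1 km ⇒ ΔT = -10.67°C; T = 6.23°C
  1100–2000 m, saturated: Δz = 0.9 km ⇒ ΔT = -5.85°C; T = 0.38°C
Environment:
  0–700 m, environment, lower layer: Δz = 0.7 km ⇒ ΔT = -3.64°C; T = 13.26°C
  700–2000 m, environment, upper layer: Δz = 1.3 km ⇒ ΔT = -13.52°C; T = -0.26°C
T_parcel − T_env = 0.38 − (-0.26) = +0.64°C

+0.64°C (parcel warmer than environment)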